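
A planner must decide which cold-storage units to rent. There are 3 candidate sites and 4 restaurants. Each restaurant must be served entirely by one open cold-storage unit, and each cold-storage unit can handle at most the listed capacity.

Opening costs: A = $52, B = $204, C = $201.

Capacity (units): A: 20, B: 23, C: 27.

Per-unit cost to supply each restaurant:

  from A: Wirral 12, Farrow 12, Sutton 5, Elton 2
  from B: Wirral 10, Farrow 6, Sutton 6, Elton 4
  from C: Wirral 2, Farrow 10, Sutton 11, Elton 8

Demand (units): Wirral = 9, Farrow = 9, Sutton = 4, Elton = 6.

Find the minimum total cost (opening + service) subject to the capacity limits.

Minimum total cost: 393

Open {A, C}: Wirral→C 2·9=18, Farrow→C 10·9=90, Sutton→A 5·4=20, Elton→A 2·6=12.
Loads: A carries 10/20, C carries 18/27. Service 140; fixed 253; total 393.
Next best feasible plan costs 411.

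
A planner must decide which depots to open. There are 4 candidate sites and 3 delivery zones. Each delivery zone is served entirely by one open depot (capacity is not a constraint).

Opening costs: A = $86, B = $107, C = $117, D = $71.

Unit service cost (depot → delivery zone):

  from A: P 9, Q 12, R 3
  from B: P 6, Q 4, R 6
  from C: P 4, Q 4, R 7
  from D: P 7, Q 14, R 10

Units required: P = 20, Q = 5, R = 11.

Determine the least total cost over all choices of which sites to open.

For any fixed open set, each delivery zone goes to its cheapest open site; total = fixed + service.
{C}: P→C 4·20=80, Q→C 4·5=20, R→C 7·11=77. Service 177; fixed 117; total 294.
{B}: service 206 + fixed 107 = 313
{A, C}: service 133 + fixed 203 = 336
{A, B, C, D}: P→C 4·20=80, Q→B 4·5=20, R→A 3·11=33. Service 133; fixed 381; total 514.
No other subset beats 294.

Minimum total cost: 294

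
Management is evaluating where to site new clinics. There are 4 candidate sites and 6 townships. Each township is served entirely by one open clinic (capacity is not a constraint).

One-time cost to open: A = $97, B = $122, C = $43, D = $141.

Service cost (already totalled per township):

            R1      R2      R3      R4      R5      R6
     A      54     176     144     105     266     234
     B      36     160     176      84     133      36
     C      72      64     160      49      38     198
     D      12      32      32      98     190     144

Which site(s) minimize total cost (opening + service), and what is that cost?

Open C and D; minimum total cost 491.

For any fixed open set, each township goes to its cheapest open site; total = fixed + service.
{C, D}: R1→D 12, R2→D 32, R3→D 32, R4→C 49, R5→C 38, R6→D 144. Service 307; fixed 184; total 491.
{B, C, D}: service 199 + fixed 306 = 505
{B, C}: service 383 + fixed 165 = 548
{A, B, C, D}: R1→D 12, R2→D 32, R3→D 32, R4→C 49, R5→C 38, R6→B 36. Service 199; fixed 403; total 602.
No other subset beats 491.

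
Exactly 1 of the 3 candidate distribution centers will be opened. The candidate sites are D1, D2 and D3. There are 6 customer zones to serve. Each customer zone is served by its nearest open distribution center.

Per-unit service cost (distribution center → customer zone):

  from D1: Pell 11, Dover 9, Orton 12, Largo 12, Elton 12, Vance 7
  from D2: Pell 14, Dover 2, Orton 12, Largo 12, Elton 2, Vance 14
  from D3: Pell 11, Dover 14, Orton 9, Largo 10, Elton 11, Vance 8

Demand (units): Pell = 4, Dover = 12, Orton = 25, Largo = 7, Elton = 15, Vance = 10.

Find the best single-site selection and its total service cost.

Choose D2 only; total service cost 634.

With exactly 1 open, each customer zone uses its cheapest among the chosen.
{D2}: Pell→D2 14·4=56, Dover→D2 2·12=24, Orton→D2 12·25=300, Largo→D2 12·7=84, Elton→D2 2·15=30, Vance→D2 14·10=140. Service cost 634.
{D3}: service cost 752
{D1}: service cost 786
Among all 3 size-1 choices, {D2} is lowest.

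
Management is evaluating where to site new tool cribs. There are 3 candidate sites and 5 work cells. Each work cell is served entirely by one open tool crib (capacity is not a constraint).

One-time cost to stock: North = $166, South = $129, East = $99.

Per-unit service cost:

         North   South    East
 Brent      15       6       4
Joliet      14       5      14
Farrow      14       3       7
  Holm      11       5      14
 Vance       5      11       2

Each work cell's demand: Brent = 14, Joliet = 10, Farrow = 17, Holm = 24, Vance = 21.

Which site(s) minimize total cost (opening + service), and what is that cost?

For any fixed open set, each work cell goes to its cheapest open site; total = fixed + service.
{South, East}: Brent→East 4·14=56, Joliet→South 5·10=50, Farrow→South 3·17=51, Holm→South 5·24=120, Vance→East 2·21=42. Service 319; fixed 228; total 547.
{South}: Brent→South 6·14=84, Joliet→South 5·10=50, Farrow→South 3·17=51, Holm→South 5·24=120, Vance→South 11·21=231. Service 536; fixed 129; total 665.
{North, South}: service 410 + fixed 295 = 705
{North, South, East}: service 319 + fixed 394 = 713
No other subset beats 547.

Open South and East; minimum total cost 547.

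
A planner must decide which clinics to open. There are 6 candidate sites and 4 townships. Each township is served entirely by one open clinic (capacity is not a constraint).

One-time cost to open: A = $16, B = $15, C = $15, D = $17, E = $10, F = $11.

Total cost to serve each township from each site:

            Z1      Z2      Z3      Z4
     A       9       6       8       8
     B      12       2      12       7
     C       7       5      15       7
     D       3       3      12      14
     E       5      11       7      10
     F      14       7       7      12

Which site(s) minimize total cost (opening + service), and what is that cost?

Open E only; minimum total cost 43.

For any fixed open set, each township goes to its cheapest open site; total = fixed + service.
{E}: Z1→E 5, Z2→E 11, Z3→E 7, Z4→E 10. Service 33; fixed 10; total 43.
{B, E}: Z1→E 5, Z2→B 2, Z3→E 7, Z4→B 7. Service 21; fixed 25; total 46.
{A}: service 31 + fixed 16 = 47
{A, B, C, D, E, F}: service 19 + fixed 84 = 103
No other subset beats 43.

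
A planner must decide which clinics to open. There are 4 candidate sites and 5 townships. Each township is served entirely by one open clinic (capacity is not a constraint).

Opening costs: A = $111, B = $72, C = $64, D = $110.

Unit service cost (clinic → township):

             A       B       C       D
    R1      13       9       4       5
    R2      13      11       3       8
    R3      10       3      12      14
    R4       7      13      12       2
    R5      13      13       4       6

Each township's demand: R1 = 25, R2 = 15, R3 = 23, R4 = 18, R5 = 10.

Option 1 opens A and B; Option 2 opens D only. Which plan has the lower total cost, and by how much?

Option 1: {A, B}: R1→B 9·25=225, R2→B 11·15=165, R3→B 3·23=69, R4→A 7·18=126, R5→A 13·10=130. Service 715; fixed 183; total 898.
Option 2: {D}: R1→D 5·25=125, R2→D 8·15=120, R3→D 14·23=322, R4→D 2·18=36, R5→D 6·10=60. Service 663; fixed 110; total 773.
Difference: |898 − 773| = 125.

Option 2 is cheaper by 125.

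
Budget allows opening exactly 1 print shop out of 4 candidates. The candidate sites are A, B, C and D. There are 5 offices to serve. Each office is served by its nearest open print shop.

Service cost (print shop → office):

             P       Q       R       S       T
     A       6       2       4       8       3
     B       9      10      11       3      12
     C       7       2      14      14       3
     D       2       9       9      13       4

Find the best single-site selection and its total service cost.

Choose A only; total service cost 23.

With exactly 1 open, each office uses its cheapest among the chosen.
{A}: P→A 6, Q→A 2, R→A 4, S→A 8, T→A 3. Service cost 23.
{D}: service cost 37
{C}: service cost 40
Among all 4 size-1 choices, {A} is lowest.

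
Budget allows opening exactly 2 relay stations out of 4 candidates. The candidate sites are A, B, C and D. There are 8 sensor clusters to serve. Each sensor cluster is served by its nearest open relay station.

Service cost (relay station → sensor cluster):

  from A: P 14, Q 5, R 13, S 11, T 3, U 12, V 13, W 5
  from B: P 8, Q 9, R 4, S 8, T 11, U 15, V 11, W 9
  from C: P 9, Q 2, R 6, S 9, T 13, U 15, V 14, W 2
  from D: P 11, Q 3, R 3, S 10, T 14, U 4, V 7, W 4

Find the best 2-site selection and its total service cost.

With exactly 2 open, each sensor cluster uses its cheapest among the chosen.
{A, D}: P→D 11, Q→D 3, R→D 3, S→D 10, T→A 3, U→D 4, V→D 7, W→D 4. Service cost 45.
{B, D}: service cost 48
{C, D}: service cost 49
Among all 6 size-2 choices, {A, D} is lowest.

Choose A and D; total service cost 45.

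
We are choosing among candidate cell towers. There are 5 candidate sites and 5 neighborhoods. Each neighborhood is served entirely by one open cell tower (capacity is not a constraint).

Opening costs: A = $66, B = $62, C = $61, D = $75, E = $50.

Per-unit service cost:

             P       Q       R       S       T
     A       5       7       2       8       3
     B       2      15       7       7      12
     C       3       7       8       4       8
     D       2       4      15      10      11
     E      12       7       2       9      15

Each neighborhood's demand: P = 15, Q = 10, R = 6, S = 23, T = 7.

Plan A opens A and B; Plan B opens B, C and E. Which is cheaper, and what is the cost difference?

Plan A is cheaper by 11.

Plan A: {A, B}: P→B 2·15=30, Q→A 7·10=70, R→A 2·6=12, S→B 7·23=161, T→A 3·7=21. Service 294; fixed 128; total 422.
Plan B: {B, C, E}: P→B 2·15=30, Q→C 7·10=70, R→E 2·6=12, S→C 4·23=92, T→C 8·7=56. Service 260; fixed 173; total 433.
Difference: |422 − 433| = 11.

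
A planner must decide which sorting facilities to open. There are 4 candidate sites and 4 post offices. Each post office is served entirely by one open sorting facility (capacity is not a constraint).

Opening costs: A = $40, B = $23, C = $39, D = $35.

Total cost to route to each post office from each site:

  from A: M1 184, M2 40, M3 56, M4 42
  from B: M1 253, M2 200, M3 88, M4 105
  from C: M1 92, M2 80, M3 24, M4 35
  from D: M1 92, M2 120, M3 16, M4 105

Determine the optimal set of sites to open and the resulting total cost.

For any fixed open set, each post office goes to its cheapest open site; total = fixed + service.
{A, D}: M1→D 92, M2→A 40, M3→D 16, M4→A 42. Service 190; fixed 75; total 265.
{A, C}: M1→C 92, M2→A 40, M3→C 24, M4→C 35. Service 191; fixed 79; total 270.
{C}: service 231 + fixed 39 = 270
{A, B, C, D}: service 183 + fixed 137 = 320
(All 15 nonempty subsets were checked; A and D is lowest.)

Open A and D; minimum total cost 265.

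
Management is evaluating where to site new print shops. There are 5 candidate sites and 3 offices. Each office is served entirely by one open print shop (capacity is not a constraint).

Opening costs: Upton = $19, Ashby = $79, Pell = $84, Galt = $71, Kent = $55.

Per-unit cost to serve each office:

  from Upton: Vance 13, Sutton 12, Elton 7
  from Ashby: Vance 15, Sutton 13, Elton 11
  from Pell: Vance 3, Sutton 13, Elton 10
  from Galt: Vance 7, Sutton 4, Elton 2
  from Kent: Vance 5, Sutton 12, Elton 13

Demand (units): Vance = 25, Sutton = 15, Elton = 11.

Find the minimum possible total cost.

Minimum total cost: 312

For any fixed open set, each office goes to its cheapest open site; total = fixed + service.
{Pell, Galt}: Vance→Pell 3·25=75, Sutton→Galt 4·15=60, Elton→Galt 2·11=22. Service 157; fixed 155; total 312.
{Galt}: service 257 + fixed 71 = 328
{Upton, Pell, Galt}: Vance→Pell 3·25=75, Sutton→Galt 4·15=60, Elton→Galt 2·11=22. Service 157; fixed 174; total 331.
{Upton, Ashby, Pell, Galt, Kent}: Vance→Pell 3·25=75, Sutton→Galt 4·15=60, Elton→Galt 2·11=22. Service 157; fixed 308; total 465.
No other subset beats 312.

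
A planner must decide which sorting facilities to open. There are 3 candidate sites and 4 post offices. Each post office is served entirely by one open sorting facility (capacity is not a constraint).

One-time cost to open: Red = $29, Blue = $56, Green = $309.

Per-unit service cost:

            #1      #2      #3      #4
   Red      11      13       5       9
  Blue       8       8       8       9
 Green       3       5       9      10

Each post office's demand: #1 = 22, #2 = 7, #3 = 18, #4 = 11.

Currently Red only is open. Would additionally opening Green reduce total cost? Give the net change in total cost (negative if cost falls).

No — net change +77 (cost rises by 77).

Current service cost with {Red}: 522.
Adding Green: each post office re-picks its cheapest; new service cost 290, saving 232.
Extra fixed cost: 309. Net change = 309 − 232 = 77.
(Totals: 551 → 628.)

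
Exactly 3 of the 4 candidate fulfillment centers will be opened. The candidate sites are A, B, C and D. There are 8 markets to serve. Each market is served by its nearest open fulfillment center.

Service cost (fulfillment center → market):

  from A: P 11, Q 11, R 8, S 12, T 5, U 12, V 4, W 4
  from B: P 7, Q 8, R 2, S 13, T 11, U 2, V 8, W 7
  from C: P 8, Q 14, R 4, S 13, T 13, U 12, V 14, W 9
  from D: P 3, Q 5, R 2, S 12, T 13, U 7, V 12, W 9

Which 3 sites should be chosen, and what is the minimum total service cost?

With exactly 3 open, each market uses its cheapest among the chosen.
{A, B, D}: P→D 3, Q→D 5, R→B 2, S→A 12, T→A 5, U→B 2, V→A 4, W→A 4. Service cost 37.
{A, C, D}: service cost 42
{A, B, C}: service cost 44
Among all 4 size-3 choices, {A, B, D} is lowest.

Choose A, B and D; total service cost 37.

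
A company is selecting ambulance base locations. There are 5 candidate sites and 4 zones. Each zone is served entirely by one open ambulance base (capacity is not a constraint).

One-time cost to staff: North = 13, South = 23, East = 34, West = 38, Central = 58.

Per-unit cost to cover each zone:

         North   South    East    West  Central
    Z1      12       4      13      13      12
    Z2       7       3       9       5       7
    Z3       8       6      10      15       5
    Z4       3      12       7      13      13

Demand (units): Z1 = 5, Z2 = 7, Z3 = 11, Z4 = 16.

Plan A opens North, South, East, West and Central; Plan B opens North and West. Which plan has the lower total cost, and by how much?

Plan A: {North, South, East, West, Central}: Z1→South 4·5=20, Z2→South 3·7=21, Z3→Central 5·11=55, Z4→North 3·16=48. Service 144; fixed 166; total 310.
Plan B: {North, West}: Z1→North 12·5=60, Z2→West 5·7=35, Z3→North 8·11=88, Z4→North 3·16=48. Service 231; fixed 51; total 282.
Difference: |310 − 282| = 28.

Plan B is cheaper by 28.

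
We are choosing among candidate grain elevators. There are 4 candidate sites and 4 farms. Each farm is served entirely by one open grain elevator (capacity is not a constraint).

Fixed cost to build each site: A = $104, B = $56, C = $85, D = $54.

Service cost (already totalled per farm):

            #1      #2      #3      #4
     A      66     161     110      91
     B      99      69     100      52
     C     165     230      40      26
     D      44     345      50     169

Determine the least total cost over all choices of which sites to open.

Minimum total cost: 325

For any fixed open set, each farm goes to its cheapest open site; total = fixed + service.
{B, D}: #1→D 44, #2→B 69, #3→D 50, #4→B 52. Service 215; fixed 110; total 325.
{B, C, D}: service 179 + fixed 195 = 374
{B, C}: service 234 + fixed 141 = 375
{A, B, C, D}: #1→D 44, #2→B 69, #3→C 40, #4→C 26. Service 179; fixed 299; total 478.
No other subset beats 325.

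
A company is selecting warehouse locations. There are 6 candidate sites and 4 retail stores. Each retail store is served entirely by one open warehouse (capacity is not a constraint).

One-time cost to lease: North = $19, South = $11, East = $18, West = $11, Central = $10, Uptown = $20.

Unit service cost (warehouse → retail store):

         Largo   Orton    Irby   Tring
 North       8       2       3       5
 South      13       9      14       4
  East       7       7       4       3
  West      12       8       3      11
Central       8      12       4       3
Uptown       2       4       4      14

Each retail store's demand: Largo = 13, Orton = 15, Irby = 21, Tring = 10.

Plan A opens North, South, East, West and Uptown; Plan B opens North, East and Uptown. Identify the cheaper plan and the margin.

Plan B is cheaper by 22.

Plan A: {North, South, East, West, Uptown}: Largo→Uptown 2·13=26, Orton→North 2·15=30, Irby→North 3·21=63, Tring→East 3·10=30. Service 149; fixed 79; total 228.
Plan B: {North, East, Uptown}: Largo→Uptown 2·13=26, Orton→North 2·15=30, Irby→North 3·21=63, Tring→East 3·10=30. Service 149; fixed 57; total 206.
Difference: |228 − 206| = 22.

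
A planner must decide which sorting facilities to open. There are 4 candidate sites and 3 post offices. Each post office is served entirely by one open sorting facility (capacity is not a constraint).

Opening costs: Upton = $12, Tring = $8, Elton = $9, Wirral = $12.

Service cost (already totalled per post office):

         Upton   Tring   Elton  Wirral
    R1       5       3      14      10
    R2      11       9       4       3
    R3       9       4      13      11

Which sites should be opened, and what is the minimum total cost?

Open Tring only; minimum total cost 24.

For any fixed open set, each post office goes to its cheapest open site; total = fixed + service.
{Tring}: R1→Tring 3, R2→Tring 9, R3→Tring 4. Service 16; fixed 8; total 24.
{Tring, Elton}: service 11 + fixed 17 = 28
{Tring, Wirral}: service 10 + fixed 20 = 30
{Upton, Tring, Elton, Wirral}: service 10 + fixed 41 = 51
No other subset beats 24.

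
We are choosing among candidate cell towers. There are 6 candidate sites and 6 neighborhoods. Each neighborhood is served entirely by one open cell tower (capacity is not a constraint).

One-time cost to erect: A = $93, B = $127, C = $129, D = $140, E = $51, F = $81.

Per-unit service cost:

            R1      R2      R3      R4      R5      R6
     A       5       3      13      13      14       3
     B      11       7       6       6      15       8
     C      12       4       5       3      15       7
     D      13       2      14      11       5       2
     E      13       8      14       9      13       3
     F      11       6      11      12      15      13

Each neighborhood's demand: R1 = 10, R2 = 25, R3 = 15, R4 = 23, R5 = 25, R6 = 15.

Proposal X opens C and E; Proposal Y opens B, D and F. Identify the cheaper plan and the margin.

Proposal Y is cheaper by 23.

Proposal X: {C, E}: R1→C 12·10=120, R2→C 4·25=100, R3→C 5·15=75, R4→C 3·23=69, R5→E 13·25=325, R6→E 3·15=45. Service 734; fixed 180; total 914.
Proposal Y: {B, D, F}: R1→B 11·10=110, R2→D 2·25=50, R3→B 6·15=90, R4→B 6·23=138, R5→D 5·25=125, R6→D 2·15=30. Service 543; fixed 348; total 891.
Difference: |914 − 891| = 23.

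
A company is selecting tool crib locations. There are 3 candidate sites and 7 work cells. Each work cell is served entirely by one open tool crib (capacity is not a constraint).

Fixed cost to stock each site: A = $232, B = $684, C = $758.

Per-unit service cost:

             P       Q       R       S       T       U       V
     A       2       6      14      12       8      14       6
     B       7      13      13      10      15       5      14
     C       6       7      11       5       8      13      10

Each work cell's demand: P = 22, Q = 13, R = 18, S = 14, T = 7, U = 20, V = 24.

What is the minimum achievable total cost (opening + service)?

Minimum total cost: 1254

For any fixed open set, each work cell goes to its cheapest open site; total = fixed + service.
{A}: P→A 2·22=44, Q→A 6·13=78, R→A 14·18=252, S→A 12·14=168, T→A 8·7=56, U→A 14·20=280, V→A 6·24=144. Service 1022; fixed 232; total 1254.
{A, B}: P→A 2·22=44, Q→A 6·13=78, R→B 13·18=234, S→B 10·14=140, T→A 8·7=56, U→B 5·20=100, V→A 6·24=144. Service 796; fixed 916; total 1712.
{C}: P→C 6·22=132, Q→C 7·13=91, R→C 11·18=198, S→C 5·14=70, T→C 8·7=56, U→C 13·20=260, V→C 10·24=240. Service 1047; fixed 758; total 1805.
{A, B, C}: P→A 2·22=44, Q→A 6·13=78, R→C 11·18=198, S→C 5·14=70, T→A 8·7=56, U→B 5·20=100, V→A 6·24=144. Service 690; fixed 1674; total 2364.
(All 7 nonempty subsets were checked; A only is lowest.)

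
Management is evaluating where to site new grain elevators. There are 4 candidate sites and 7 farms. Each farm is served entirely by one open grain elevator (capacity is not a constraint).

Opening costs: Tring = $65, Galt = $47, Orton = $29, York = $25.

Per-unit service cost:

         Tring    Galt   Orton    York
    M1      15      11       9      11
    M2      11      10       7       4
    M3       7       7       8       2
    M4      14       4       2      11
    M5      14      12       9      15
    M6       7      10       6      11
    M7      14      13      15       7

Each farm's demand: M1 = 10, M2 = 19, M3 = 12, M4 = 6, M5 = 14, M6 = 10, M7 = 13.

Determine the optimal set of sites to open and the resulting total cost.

Open Orton and York; minimum total cost 533.

For any fixed open set, each farm goes to its cheapest open site; total = fixed + service.
{Orton, York}: M1→Orton 9·10=90, M2→York 4·19=76, M3→York 2·12=24, M4→Orton 2·6=12, M5→Orton 9·14=126, M6→Orton 6·10=60, M7→York 7·13=91. Service 479; fixed 54; total 533.
{Galt, Orton, York}: M1→Orton 9·10=90, M2→York 4·19=76, M3→York 2·12=24, M4→Orton 2·6=12, M5→Orton 9·14=126, M6→Orton 6·10=60, M7→York 7·13=91. Service 479; fixed 101; total 580.
{Tring, Orton, York}: service 479 + fixed 119 = 598
{Tring, Galt, Orton, York}: service 479 + fixed 166 = 645
No other subset beats 533.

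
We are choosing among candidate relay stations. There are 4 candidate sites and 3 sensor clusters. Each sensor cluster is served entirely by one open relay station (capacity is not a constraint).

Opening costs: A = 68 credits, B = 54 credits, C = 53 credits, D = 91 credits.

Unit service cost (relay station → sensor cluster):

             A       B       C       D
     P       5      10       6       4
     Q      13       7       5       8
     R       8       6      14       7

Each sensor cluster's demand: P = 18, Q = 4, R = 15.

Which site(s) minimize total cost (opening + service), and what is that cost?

Open D only; minimum total cost 300.

For any fixed open set, each sensor cluster goes to its cheapest open site; total = fixed + service.
{D}: P→D 4·18=72, Q→D 8·4=32, R→D 7·15=105. Service 209; fixed 91; total 300.
{B, C}: service 218 + fixed 107 = 325
{A}: service 262 + fixed 68 = 330
{A, B, C, D}: P→D 4·18=72, Q→C 5·4=20, R→B 6·15=90. Service 182; fixed 266; total 448.
No other subset beats 300.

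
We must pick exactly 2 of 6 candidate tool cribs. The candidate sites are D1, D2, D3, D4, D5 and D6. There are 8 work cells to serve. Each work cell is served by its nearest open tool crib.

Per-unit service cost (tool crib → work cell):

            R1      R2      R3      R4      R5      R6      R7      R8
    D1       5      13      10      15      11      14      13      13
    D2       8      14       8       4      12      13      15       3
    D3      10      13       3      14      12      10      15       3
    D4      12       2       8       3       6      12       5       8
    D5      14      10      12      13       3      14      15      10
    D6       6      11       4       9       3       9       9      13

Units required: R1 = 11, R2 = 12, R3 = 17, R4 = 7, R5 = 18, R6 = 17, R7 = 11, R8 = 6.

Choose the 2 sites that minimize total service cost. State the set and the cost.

With exactly 2 open, each work cell uses its cheapest among the chosen.
{D4, D6}: R1→D6 6·11=66, R2→D4 2·12=24, R3→D6 4·17=68, R4→D4 3·7=21, R5→D6 3·18=54, R6→D6 9·17=153, R7→D4 5·11=55, R8→D4 8·6=48. Service cost 489.
{D3, D4}: service cost 557
{D2, D6}: service cost 618
Among all 15 size-2 choices, {D4, D6} is lowest.

Choose D4 and D6; total service cost 489.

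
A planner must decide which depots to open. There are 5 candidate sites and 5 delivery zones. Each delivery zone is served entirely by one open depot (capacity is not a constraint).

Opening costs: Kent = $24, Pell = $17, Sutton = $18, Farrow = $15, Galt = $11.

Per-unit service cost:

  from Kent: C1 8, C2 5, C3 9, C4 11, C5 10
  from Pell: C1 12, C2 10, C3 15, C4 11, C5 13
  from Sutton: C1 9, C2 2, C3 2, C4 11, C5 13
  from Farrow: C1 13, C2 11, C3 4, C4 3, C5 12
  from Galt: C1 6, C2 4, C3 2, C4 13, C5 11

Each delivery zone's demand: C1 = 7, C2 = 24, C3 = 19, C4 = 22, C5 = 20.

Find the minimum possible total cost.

For any fixed open set, each delivery zone goes to its cheapest open site; total = fixed + service.
{Sutton, Farrow, Galt}: C1→Galt 6·7=42, C2→Sutton 2·24=48, C3→Sutton 2·19=38, C4→Farrow 3·22=66, C5→Galt 11·20=220. Service 414; fixed 44; total 458.
{Kent, Sutton, Farrow, Galt}: service 394 + fixed 68 = 462
{Kent, Sutton, Farrow}: service 408 + fixed 57 = 465
{Kent, Pell, Sutton, Farrow, Galt}: service 394 + fixed 85 = 479
No other subset beats 458.

Minimum total cost: 458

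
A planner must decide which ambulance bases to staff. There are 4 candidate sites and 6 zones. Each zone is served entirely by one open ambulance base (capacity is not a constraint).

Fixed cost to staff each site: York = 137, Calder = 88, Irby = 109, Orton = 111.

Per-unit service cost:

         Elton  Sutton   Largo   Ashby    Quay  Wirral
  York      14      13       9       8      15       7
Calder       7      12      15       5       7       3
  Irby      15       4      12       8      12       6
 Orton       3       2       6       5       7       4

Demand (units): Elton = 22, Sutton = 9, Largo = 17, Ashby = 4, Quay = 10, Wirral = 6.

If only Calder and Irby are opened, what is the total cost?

Total cost: 699

Each zone is assigned to its cheapest site among the open ones.
{Calder, Irby}: Elton→Calder 7·22=154, Sutton→Irby 4·9=36, Largo→Irby 12·17=204, Ashby→Calder 5·4=20, Quay→Calder 7·10=70, Wirral→Calder 3·6=18. Service 502; fixed 197; total 699.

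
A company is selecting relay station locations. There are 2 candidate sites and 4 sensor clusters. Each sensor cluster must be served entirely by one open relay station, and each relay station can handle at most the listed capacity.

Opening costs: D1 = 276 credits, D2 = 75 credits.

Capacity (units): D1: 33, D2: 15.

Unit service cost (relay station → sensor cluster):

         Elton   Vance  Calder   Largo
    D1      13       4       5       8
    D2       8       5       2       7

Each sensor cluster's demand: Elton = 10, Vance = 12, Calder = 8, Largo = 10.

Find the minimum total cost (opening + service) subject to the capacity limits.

Minimum total cost: 599

Open {D1, D2}: Elton→D2 8·10=80, Vance→D1 4·12=48, Calder→D1 5·8=40, Largo→D1 8·10=80.
Loads: D1 carries 30/33, D2 carries 10/15. Service 248; fixed 351; total 599.
Next best feasible plan costs 625.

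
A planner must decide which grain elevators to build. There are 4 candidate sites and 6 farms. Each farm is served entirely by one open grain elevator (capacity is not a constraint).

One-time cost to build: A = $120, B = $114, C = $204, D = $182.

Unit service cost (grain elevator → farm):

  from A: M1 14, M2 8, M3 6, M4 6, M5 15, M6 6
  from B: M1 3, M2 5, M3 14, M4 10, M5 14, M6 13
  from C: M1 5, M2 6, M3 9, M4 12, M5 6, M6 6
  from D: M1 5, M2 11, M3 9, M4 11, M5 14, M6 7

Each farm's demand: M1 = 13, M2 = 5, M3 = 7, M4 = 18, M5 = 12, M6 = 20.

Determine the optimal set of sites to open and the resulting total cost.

For any fixed open set, each farm goes to its cheapest open site; total = fixed + service.
{A, B}: M1→B 3·13=39, M2→B 5·5=25, M3→A 6·7=42, M4→A 6·18=108, M5→B 14·12=168, M6→A 6·20=120. Service 502; fixed 234; total 736.
{A, C}: service 437 + fixed 324 = 761
{C}: service 566 + fixed 204 = 770
{A, B, C, D}: M1→B 3·13=39, M2→B 5·5=25, M3→A 6·7=42, M4→A 6·18=108, M5→C 6·12=72, M6→A 6·20=120. Service 406; fixed 620; total 1026.
No other subset beats 736.

Open A and B; minimum total cost 736.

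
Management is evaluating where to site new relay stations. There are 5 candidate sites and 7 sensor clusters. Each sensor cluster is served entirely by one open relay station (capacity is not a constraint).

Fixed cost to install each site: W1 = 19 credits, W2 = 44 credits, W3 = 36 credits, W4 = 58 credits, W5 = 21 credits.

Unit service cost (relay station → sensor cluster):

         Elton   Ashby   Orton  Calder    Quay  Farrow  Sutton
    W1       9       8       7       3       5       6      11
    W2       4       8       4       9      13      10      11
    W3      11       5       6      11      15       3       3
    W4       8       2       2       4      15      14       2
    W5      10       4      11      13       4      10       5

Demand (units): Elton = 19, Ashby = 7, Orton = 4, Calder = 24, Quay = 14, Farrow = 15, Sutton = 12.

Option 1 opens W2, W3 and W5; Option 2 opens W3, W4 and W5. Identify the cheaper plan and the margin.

Option 2 is cheaper by 64.

Option 1: {W2, W3, W5}: Elton→W2 4·19=76, Ashby→W5 4·7=28, Orton→W2 4·4=16, Calder→W2 9·24=216, Quay→W5 4·14=56, Farrow→W3 3·15=45, Sutton→W3 3·12=36. Service 473; fixed 101; total 574.
Option 2: {W3, W4, W5}: Elton→W4 8·19=152, Ashby→W4 2·7=14, Orton→W4 2·4=8, Calder→W4 4·24=96, Quay→W5 4·14=56, Farrow→W3 3·15=45, Sutton→W4 2·12=24. Service 395; fixed 115; total 510.
Difference: |574 − 510| = 64.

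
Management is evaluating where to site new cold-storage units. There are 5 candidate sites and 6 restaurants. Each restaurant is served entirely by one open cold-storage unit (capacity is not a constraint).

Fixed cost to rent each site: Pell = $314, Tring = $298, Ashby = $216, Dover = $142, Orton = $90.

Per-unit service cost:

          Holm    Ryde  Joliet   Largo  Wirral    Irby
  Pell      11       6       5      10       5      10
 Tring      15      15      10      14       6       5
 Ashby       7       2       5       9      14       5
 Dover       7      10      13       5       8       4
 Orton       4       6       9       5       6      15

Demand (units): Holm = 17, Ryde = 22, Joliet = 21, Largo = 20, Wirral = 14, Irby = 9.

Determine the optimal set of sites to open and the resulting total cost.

Open Ashby and Orton; minimum total cost 752.

For any fixed open set, each restaurant goes to its cheapest open site; total = fixed + service.
{Ashby, Orton}: Holm→Orton 4·17=68, Ryde→Ashby 2·22=44, Joliet→Ashby 5·21=105, Largo→Orton 5·20=100, Wirral→Orton 6·14=84, Irby→Ashby 5·9=45. Service 446; fixed 306; total 752.
{Orton}: service 708 + fixed 90 = 798
{Dover, Orton}: service 609 + fixed 232 = 841
{Pell, Tring, Ashby, Dover, Orton}: Holm→Orton 4·17=68, Ryde→Ashby 2·22=44, Joliet→Pell 5·21=105, Largo→Dover 5·20=100, Wirral→Pell 5·14=70, Irby→Dover 4·9=36. Service 423; fixed 1060; total 1483.
No other subset beats 752.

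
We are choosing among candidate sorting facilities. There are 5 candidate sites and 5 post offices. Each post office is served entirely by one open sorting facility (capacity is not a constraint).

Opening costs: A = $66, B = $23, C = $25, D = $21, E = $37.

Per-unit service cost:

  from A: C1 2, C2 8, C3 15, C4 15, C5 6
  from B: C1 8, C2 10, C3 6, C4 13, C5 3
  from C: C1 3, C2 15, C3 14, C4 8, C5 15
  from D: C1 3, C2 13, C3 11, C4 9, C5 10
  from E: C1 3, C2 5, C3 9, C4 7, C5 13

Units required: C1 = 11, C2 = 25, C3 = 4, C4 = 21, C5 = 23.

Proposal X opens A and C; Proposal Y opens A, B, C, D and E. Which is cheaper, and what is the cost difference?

Proposal X: {A, C}: C1→A 2·11=22, C2→A 8·25=200, C3→C 14·4=56, C4→C 8·21=168, C5→A 6·23=138. Service 584; fixed 91; total 675.
Proposal Y: {A, B, C, D, E}: C1→A 2·11=22, C2→E 5·25=125, C3→B 6·4=24, C4→E 7·21=147, C5→B 3·23=69. Service 387; fixed 172; total 559.
Difference: |675 − 559| = 116.

Proposal Y is cheaper by 116.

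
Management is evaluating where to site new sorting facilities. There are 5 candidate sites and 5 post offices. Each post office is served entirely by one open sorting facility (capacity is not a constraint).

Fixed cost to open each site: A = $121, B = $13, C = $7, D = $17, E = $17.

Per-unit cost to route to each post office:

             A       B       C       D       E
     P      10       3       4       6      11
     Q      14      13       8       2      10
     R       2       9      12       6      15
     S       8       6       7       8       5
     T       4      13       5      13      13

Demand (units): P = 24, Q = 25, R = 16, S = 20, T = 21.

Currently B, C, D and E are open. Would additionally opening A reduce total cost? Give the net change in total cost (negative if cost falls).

No — net change +36 (cost rises by 36).

Current service cost with {B, C, D, E}: 423.
Adding A: each post office re-picks its cheapest; new service cost 338, saving 85.
Extra fixed cost: 121. Net change = 121 − 85 = 36.
(Totals: 477 → 513.)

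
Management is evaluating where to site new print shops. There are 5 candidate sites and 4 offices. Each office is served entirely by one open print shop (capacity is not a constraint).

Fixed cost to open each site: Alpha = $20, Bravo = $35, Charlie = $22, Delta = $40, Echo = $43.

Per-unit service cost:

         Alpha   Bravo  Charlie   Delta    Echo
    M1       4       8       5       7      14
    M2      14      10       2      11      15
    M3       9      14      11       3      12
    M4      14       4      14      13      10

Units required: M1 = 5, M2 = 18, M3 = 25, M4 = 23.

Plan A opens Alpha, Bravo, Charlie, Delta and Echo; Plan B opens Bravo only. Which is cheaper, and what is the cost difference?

Plan A is cheaper by 314.

Plan A: {Alpha, Bravo, Charlie, Delta, Echo}: M1→Alpha 4·5=20, M2→Charlie 2·18=36, M3→Delta 3·25=75, M4→Bravo 4·23=92. Service 223; fixed 160; total 383.
Plan B: {Bravo}: M1→Bravo 8·5=40, M2→Bravo 10·18=180, M3→Bravo 14·25=350, M4→Bravo 4·23=92. Service 662; fixed 35; total 697.
Difference: |383 − 697| = 314.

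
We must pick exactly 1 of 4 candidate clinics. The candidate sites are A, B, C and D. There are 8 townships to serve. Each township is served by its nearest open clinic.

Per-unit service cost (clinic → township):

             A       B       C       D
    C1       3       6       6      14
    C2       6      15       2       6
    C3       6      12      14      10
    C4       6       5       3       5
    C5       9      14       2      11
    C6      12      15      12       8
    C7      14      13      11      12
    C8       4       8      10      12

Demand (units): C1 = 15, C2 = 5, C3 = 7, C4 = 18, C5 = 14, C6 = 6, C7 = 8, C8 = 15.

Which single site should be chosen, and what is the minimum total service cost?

Choose C only; total service cost 590.

With exactly 1 open, each township uses its cheapest among the chosen.
{C}: C1→C 6·15=90, C2→C 2·5=10, C3→C 14·7=98, C4→C 3·18=54, C5→C 2·14=28, C6→C 12·6=72, C7→C 11·8=88, C8→C 10·15=150. Service cost 590.
{A}: service cost 595
{B}: service cost 849
Among all 4 size-1 choices, {C} is lowest.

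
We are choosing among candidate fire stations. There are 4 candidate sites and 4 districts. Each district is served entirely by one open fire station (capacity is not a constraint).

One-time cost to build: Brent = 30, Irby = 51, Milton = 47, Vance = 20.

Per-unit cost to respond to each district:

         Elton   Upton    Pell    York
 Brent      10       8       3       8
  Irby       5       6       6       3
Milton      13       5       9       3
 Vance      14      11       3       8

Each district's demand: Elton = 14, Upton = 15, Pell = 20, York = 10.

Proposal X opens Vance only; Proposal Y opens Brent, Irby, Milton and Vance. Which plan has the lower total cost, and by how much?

Proposal X: {Vance}: Elton→Vance 14·14=196, Upton→Vance 11·15=165, Pell→Vance 3·20=60, York→Vance 8·10=80. Service 501; fixed 20; total 521.
Proposal Y: {Brent, Irby, Milton, Vance}: Elton→Irby 5·14=70, Upton→Milton 5·15=75, Pell→Brent 3·20=60, York→Irby 3·10=30. Service 235; fixed 148; total 383.
Difference: |521 − 383| = 138.

Proposal Y is cheaper by 138.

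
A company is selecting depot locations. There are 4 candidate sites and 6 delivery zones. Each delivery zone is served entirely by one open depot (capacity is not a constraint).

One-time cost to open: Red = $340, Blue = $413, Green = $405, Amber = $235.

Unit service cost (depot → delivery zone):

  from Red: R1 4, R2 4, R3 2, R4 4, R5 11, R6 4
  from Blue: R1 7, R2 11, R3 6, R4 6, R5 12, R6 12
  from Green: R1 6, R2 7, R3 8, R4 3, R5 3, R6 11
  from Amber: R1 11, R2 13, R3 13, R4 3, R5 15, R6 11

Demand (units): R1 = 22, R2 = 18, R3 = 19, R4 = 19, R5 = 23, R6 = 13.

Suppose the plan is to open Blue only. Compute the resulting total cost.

Each delivery zone is assigned to its cheapest site among the open ones.
{Blue}: R1→Blue 7·22=154, R2→Blue 11·18=198, R3→Blue 6·19=114, R4→Blue 6·19=114, R5→Blue 12·23=276, R6→Blue 12·13=156. Service 1012; fixed 413; total 1425.

Total cost: 1425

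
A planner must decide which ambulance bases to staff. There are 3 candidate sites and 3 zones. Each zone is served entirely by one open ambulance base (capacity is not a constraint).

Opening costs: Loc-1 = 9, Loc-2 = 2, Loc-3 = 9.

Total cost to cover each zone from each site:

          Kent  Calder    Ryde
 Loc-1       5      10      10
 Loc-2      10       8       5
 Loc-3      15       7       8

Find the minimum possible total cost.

For any fixed open set, each zone goes to its cheapest open site; total = fixed + service.
{Loc-2}: Kent→Loc-2 10, Calder→Loc-2 8, Ryde→Loc-2 5. Service 23; fixed 2; total 25.
{Loc-1, Loc-2}: Kent→Loc-1 5, Calder→Loc-2 8, Ryde→Loc-2 5. Service 18; fixed 11; total 29.
{Loc-2, Loc-3}: Kent→Loc-2 10, Calder→Loc-3 7, Ryde→Loc-2 5. Service 22; fixed 11; total 33.
{Loc-1, Loc-2, Loc-3}: service 17 + fixed 20 = 37
No other subset beats 25.

Minimum total cost: 25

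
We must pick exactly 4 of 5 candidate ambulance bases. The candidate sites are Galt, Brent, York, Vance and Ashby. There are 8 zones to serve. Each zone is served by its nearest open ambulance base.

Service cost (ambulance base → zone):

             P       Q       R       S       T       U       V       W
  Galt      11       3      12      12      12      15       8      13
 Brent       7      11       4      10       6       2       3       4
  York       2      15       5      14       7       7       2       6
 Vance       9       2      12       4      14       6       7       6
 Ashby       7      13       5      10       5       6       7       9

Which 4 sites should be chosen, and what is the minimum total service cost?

With exactly 4 open, each zone uses its cheapest among the chosen.
{Brent, York, Vance, Ashby}: P→York 2, Q→Vance 2, R→Brent 4, S→Vance 4, T→Ashby 5, U→Brent 2, V→York 2, W→Brent 4. Service cost 25.
{Galt, Brent, York, Vance}: service cost 26
{Galt, Brent, Vance, Ashby}: service cost 31
Among all 5 size-4 choices, {Brent, York, Vance, Ashby} is lowest.

Choose Brent, York, Vance and Ashby; total service cost 25.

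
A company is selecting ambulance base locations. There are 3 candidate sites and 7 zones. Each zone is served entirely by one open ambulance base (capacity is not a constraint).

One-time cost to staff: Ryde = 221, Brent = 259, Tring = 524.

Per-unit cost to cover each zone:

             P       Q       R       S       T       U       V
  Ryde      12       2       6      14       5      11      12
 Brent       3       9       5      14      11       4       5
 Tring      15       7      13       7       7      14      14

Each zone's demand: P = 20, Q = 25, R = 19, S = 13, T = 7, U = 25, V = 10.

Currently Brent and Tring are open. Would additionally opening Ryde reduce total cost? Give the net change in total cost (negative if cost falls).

No — net change +82 (cost rises by 82).

Current service cost with {Brent, Tring}: 620.
Adding Ryde: each zone re-picks its cheapest; new service cost 481, saving 139.
Extra fixed cost: 221. Net change = 221 − 139 = 82.
(Totals: 1403 → 1485.)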